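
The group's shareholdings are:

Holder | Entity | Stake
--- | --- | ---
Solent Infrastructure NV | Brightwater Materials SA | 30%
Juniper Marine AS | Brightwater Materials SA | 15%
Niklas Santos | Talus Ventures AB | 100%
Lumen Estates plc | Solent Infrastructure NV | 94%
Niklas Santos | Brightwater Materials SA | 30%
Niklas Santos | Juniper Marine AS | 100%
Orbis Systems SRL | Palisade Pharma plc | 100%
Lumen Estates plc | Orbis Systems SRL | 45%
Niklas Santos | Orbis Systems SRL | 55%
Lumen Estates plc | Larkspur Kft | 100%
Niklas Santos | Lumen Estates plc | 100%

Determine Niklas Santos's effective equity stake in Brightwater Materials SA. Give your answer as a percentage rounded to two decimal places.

73.20%

Niklas reaches Brightwater along 3 paths.
Via Lumen → Solent: 100% × 94% × 30% = 28.2%.
Via Juniper: 100% × 15% = 15%.
Direct stake: 30% = 30%.
Total: 28.2% + 15% + 30% = 73.2%.
Rounded: 73.20%.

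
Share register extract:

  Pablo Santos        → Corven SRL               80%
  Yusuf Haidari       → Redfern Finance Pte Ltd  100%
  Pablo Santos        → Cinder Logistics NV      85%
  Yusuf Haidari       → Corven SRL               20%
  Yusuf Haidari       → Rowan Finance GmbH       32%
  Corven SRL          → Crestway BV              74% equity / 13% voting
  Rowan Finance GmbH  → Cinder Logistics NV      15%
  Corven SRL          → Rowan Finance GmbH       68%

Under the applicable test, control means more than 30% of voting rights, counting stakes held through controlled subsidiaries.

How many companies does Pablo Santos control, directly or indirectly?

Pablo holds 80% of Corven, so Pablo controls Corven.
Corven holds 68% of Rowan, so Pablo controls Rowan.
Pablo and Rowan together hold 85% + 15% = 100% of Cinder, so Pablo controls Cinder.
No other company's threshold is met.
Pablo controls 3 companies.

3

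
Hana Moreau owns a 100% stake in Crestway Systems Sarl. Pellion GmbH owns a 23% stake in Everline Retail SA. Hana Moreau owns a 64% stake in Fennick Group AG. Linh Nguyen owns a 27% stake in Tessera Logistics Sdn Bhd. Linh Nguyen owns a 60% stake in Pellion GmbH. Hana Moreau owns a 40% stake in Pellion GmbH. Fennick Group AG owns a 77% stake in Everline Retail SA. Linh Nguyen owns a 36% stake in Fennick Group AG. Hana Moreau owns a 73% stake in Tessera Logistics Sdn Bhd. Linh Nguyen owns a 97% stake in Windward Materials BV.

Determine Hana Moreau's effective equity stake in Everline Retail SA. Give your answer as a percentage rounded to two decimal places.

Hana reaches Everline along 2 paths.
Via Pellion: 40% × 23% = 9.2%.
Via Fennick: 64% × 77% = 49.28%.
Total: 9.2% + 49.28% = 58.48%.

58.48%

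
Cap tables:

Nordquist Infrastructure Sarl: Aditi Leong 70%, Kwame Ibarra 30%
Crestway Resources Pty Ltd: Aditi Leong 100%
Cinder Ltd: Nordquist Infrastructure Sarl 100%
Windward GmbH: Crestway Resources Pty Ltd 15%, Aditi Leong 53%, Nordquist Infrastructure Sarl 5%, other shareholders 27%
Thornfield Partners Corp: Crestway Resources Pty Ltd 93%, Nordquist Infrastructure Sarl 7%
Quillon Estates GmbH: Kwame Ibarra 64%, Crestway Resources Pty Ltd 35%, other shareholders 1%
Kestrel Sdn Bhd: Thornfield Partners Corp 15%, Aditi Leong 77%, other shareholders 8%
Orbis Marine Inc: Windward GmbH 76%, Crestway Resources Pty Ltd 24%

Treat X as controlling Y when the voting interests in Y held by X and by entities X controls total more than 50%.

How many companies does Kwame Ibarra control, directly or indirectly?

1

Kwame holds 64% of Quillon, so Kwame controls Quillon.
No other company's threshold is met.
Kwame controls 1 company.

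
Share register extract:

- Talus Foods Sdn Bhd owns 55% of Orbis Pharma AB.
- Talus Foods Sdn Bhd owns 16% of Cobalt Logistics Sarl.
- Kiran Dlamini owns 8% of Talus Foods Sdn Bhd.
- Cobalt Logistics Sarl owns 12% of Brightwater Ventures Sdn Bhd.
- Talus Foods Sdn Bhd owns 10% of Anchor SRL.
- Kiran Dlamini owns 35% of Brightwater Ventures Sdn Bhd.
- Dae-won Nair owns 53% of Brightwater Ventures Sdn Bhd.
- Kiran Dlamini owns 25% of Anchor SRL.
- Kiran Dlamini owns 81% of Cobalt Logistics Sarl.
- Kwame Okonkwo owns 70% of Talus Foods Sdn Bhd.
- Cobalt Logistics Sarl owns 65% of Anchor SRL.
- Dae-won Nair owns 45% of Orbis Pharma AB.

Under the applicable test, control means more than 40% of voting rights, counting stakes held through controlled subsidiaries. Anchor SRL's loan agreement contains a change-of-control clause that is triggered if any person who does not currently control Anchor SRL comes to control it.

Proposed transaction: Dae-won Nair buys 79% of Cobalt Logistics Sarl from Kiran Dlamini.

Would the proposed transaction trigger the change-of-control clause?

Yes

The purchase adds only to Dae-won's holdings (Kiran's stake shrinks), so Dae-won is the only person who could newly come to control Anchor.
Dae-won holds 45% of Orbis, so Dae-won controls Orbis.
Dae-won holds 53% of Brightwater, so Dae-won controls Brightwater.
Neither Dae-won nor any entity Dae-won controls holds any voting interest in Anchor.
So before the transaction, Dae-won does not control Anchor.
After the purchase, Dae-won holds 79% of Cobalt directly, and Kiran's stake falls to 2%.
Dae-won holds 79% of Cobalt, so Dae-won controls Cobalt.
Cobalt holds 65% of Anchor, so Dae-won controls Anchor.
Dae-won did not control Anchor before and does after, so the clause is triggered.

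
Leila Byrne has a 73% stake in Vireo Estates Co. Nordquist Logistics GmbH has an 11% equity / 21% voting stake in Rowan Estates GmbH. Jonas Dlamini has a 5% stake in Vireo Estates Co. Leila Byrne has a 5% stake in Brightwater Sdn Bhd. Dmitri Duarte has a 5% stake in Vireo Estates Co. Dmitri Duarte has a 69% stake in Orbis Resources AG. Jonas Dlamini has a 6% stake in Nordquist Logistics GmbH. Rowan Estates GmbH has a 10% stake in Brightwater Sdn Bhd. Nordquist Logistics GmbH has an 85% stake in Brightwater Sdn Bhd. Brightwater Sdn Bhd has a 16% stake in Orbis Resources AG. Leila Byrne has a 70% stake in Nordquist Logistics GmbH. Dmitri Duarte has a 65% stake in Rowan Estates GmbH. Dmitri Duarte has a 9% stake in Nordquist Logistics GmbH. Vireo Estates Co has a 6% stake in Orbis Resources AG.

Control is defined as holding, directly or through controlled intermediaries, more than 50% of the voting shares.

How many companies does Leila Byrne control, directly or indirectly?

Leila holds 73% of Vireo, so Leila controls Vireo.
Leila holds 70% of Nordquist, so Leila controls Nordquist.
Nordquist and Leila together hold 85% + 5% = 90% of Brightwater, so Leila controls Brightwater.
No other company's threshold is met.
Leila controls 3 companies.

3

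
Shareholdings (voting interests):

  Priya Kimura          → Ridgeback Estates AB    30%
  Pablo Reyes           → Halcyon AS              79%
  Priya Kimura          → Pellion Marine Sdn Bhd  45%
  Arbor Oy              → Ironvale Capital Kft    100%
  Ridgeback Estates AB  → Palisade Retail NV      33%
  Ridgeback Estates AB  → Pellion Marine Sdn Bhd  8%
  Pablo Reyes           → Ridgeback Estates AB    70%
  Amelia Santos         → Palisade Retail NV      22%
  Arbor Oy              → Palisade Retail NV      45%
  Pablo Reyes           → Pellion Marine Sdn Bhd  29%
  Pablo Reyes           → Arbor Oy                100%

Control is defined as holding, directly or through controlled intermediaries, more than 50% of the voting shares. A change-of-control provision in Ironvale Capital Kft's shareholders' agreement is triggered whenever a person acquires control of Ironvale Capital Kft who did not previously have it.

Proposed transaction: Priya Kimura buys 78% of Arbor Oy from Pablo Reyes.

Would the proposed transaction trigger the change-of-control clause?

Yes

The purchase adds only to Priya's holdings (Pablo's stake shrinks), so Priya is the only person who could newly come to control Ironvale.
Priya's largest direct stake is 45% in Pellion, which does not meet the threshold, so Priya controls no company.
Neither Priya nor any entity Priya controls holds any voting interest in Ironvale.
So before the transaction, Priya does not control Ironvale.
After the purchase, Priya holds 78% of Arbor directly, and Pablo's stake falls to 22%.
Priya holds 78% of Arbor, so Priya controls Arbor.
Arbor holds 100% of Ironvale, so Priya controls Ironvale.
Priya did not control Ironvale before and does after, so the clause is triggered.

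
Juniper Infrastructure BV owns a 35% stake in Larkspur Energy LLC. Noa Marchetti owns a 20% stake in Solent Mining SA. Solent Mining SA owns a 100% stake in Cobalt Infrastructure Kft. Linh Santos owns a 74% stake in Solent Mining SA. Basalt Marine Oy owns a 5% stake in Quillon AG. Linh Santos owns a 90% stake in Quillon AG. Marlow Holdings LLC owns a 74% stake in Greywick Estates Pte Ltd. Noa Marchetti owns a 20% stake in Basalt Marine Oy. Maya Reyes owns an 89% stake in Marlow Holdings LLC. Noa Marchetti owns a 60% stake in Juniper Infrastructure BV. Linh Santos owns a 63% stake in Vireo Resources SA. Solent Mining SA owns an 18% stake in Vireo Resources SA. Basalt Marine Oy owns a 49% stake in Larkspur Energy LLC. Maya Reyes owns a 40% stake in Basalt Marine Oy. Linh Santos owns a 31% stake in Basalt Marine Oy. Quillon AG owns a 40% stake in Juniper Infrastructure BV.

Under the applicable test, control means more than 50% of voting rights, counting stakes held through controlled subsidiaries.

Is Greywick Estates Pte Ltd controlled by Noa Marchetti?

No

Noa holds 60% of Juniper, so Noa controls Juniper.
Neither Noa nor any entity Noa controls holds any voting interest in Greywick.
So Noa does not control Greywick.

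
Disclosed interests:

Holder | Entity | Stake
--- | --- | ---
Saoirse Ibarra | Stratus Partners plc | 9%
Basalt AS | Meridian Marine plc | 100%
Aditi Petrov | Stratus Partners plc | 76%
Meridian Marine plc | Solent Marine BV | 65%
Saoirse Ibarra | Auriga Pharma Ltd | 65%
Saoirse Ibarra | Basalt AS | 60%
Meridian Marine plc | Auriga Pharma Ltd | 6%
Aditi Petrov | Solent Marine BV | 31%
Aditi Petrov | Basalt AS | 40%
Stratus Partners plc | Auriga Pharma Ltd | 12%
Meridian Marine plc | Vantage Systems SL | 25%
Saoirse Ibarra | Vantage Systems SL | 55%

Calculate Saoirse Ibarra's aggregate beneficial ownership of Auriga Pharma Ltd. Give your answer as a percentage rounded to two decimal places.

69.68%

Saoirse reaches Auriga along 3 paths.
Direct stake: 65% = 65%.
Via Stratus: 9% × 12% = 1.08%.
Via Basalt → Meridian: 60% × 100% × 6% = 3.6%.
Total: 65% + 1.08% + 3.6% = 69.68%.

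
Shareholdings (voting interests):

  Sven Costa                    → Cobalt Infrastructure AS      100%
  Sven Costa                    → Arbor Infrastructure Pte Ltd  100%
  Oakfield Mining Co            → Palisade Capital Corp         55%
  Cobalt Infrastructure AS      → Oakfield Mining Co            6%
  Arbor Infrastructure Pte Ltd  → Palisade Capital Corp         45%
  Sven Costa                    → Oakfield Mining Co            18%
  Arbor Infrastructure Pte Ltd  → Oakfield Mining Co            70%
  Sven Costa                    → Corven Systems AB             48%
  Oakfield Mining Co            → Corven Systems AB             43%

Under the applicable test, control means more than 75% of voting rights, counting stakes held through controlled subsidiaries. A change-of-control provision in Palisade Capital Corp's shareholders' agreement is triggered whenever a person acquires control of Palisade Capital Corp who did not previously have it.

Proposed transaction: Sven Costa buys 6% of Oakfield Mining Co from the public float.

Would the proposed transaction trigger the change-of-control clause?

No

The purchase changes only Sven's holdings, so Sven is the only person who could newly come to control Palisade.
Sven holds 100% of Arbor, so Sven controls Arbor.
Sven holds 100% of Cobalt, so Sven controls Cobalt.
Sven and Cobalt and Arbor together hold 18% + 6% + 70% = 94% of Oakfield, so Sven controls Oakfield.
Arbor and Oakfield together hold 45% + 55% = 100% of Palisade, so Sven controls Palisade.
So Sven already controls Palisade before the transaction.
After the purchase, Sven's direct stake in Oakfield rises to 18% + 6% = 24%.
Sven controlled Palisade already, so this is not a new person acquiring control; every other person's position is unchanged or reduced.
No new person acquires control, so the clause is not triggered.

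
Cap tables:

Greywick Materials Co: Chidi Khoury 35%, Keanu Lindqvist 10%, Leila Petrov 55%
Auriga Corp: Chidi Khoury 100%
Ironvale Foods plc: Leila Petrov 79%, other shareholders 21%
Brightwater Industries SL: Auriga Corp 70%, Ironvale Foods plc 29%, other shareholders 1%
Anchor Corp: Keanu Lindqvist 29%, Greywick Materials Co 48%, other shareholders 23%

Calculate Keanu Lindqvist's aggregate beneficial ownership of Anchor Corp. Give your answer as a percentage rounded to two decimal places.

Keanu reaches Anchor along 2 paths.
Direct stake: 29% = 29%.
Via Greywick: 10% × 48% = 4.8%.
Total: 29% + 4.8% = 33.8%.
Rounded: 33.80%.

33.80%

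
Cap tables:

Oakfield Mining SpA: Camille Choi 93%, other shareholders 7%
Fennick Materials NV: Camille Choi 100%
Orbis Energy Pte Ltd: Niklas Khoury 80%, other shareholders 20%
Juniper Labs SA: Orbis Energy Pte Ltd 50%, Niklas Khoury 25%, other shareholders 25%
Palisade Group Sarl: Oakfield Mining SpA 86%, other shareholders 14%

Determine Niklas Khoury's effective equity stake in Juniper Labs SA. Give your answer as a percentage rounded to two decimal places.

Niklas reaches Juniper along 2 paths.
Via Orbis: 80% × 50% = 40%.
Direct stake: 25% = 25%.
Total: 40% + 25% = 65%.
Rounded: 65.00%.

65.00%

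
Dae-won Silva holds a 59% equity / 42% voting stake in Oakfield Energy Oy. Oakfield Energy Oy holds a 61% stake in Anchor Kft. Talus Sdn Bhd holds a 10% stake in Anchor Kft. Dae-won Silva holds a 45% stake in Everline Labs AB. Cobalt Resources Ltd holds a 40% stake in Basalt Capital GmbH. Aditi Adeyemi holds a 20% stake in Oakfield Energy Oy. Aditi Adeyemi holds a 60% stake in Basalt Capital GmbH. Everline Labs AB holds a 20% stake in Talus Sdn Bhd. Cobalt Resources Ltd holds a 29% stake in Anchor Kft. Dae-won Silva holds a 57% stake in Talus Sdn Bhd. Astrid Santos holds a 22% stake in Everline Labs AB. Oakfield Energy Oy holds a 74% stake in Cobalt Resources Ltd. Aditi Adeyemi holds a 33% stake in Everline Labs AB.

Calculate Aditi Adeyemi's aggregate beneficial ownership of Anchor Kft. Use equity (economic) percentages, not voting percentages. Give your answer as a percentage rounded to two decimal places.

17.15%

Aditi reaches Anchor along 3 paths.
Via Everline → Talus: 33% × 20% × 10% = 0.66%.
Via Oakfield: 20% × 61% = 12.2%.
Via Oakfield → Cobalt: 20% × 74% × 29% = 4.292%.
Total: 0.66% + 12.2% + 4.292% = 17.152%.
Rounded: 17.15%.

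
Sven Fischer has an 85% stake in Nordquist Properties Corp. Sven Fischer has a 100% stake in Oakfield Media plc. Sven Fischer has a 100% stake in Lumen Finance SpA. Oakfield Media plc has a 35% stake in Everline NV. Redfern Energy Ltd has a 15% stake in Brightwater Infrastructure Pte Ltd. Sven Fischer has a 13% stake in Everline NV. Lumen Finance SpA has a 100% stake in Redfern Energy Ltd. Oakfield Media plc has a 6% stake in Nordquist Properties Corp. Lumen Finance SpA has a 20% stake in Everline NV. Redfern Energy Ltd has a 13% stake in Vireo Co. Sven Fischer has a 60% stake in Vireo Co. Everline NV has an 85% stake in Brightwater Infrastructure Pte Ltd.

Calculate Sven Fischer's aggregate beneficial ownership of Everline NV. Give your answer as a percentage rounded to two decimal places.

Sven reaches Everline along 3 paths.
Direct stake: 13% = 13%.
Via Oakfield: 100% × 35% = 35%.
Via Lumen: 100% × 20% = 20%.
Total: 13% + 35% + 20% = 68%.
Rounded: 68.00%.

68.00%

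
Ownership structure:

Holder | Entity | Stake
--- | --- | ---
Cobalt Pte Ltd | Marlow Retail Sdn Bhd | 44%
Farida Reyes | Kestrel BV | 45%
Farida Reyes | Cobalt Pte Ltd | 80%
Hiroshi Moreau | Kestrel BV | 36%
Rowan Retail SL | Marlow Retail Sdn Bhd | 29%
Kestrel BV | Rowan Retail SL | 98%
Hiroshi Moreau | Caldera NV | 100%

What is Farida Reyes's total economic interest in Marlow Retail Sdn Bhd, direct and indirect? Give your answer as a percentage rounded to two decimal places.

Farida reaches Marlow along 2 paths.
Via Cobalt: 80% × 44% = 35.2%.
Via Kestrel → Rowan: 45% × 98% × 29% = 12.789%.
Total: 35.2% + 12.789% = 47.989%.
Rounded: 47.99%.

47.99%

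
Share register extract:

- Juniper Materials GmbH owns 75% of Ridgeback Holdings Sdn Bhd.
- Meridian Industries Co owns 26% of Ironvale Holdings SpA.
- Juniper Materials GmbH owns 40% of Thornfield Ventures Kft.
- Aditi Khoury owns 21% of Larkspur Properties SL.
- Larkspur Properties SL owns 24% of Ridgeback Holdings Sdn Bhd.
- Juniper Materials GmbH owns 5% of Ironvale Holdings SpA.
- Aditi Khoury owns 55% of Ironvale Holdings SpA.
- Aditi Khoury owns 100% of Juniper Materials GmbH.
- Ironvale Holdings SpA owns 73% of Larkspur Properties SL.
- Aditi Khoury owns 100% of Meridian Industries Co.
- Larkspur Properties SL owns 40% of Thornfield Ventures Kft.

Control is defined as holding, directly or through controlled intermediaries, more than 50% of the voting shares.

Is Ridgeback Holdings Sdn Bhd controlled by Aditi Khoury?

Yes

Aditi holds 100% of Meridian, so Aditi controls Meridian.
Aditi holds 100% of Juniper, so Aditi controls Juniper.
Aditi and Meridian and Juniper together hold 55% + 26% + 5% = 86% of Ironvale, so Aditi controls Ironvale.
Aditi and Ironvale together hold 21% + 73% = 94% of Larkspur, so Aditi controls Larkspur.
Juniper and Larkspur together hold 75% + 24% = 99% of Ridgeback, so Aditi controls Ridgeback.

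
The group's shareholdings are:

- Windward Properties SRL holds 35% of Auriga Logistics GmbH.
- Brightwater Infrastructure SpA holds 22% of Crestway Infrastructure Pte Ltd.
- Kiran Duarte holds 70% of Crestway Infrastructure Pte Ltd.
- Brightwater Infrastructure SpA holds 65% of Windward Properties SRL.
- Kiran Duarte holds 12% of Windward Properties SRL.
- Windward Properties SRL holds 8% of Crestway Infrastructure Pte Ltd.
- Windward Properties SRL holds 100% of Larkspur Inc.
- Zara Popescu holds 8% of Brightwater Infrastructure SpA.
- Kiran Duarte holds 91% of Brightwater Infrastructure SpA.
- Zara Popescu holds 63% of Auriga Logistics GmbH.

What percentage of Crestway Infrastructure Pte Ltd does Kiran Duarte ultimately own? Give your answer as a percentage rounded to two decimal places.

Kiran reaches Crestway along 4 paths.
Direct stake: 70% = 70%.
Via Windward: 12% × 8% = 0.96%.
Via Brightwater → Windward: 91% × 65% × 8% = 4.732%.
Via Brightwater: 91% × 22% = 20.02%.
Total: 70% + 0.96% + 4.732% + 20.02% = 95.712%.
Rounded: 95.71%.

95.71%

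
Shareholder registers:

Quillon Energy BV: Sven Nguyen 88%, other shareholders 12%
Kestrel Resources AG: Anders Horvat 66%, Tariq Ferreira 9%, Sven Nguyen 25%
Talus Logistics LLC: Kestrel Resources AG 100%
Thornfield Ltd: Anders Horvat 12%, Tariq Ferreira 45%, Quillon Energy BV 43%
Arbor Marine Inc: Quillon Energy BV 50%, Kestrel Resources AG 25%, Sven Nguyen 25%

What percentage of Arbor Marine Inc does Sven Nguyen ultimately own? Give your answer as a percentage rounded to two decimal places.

Sven reaches Arbor along 3 paths.
Via Quillon: 88% × 50% = 44%.
Via Kestrel: 25% × 25% = 6.25%.
Direct stake: 25% = 25%.
Total: 44% + 6.25% + 25% = 75.25%.

75.25%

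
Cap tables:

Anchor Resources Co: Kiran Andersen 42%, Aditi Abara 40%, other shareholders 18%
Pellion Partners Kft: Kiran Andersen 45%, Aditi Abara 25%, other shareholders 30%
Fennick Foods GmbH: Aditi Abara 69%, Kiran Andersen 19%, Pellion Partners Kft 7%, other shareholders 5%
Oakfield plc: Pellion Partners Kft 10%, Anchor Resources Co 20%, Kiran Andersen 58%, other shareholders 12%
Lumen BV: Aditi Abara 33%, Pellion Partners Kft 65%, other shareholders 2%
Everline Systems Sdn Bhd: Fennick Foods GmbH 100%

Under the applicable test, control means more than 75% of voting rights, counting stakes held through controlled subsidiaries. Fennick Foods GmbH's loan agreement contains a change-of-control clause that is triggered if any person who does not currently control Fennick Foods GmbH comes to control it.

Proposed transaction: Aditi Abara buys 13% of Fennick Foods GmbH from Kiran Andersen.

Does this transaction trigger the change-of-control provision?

Yes

The purchase adds only to Aditi's holdings (Kiran's stake shrinks), so Aditi is the only person who could newly come to control Fennick.
Aditi's largest direct stake is 69% in Fennick, which does not meet the threshold, so Aditi controls no company.
In Fennick, Aditi's side holds only 69%, not > 75%.
So before the transaction, Aditi does not control Fennick.
After the purchase, Aditi's direct stake in Fennick rises to 69% + 13% = 82%, and Kiran's stake falls to 6%.
Aditi holds 82% of Fennick, so Aditi controls Fennick.
Aditi did not control Fennick before and does after, so the clause is triggered.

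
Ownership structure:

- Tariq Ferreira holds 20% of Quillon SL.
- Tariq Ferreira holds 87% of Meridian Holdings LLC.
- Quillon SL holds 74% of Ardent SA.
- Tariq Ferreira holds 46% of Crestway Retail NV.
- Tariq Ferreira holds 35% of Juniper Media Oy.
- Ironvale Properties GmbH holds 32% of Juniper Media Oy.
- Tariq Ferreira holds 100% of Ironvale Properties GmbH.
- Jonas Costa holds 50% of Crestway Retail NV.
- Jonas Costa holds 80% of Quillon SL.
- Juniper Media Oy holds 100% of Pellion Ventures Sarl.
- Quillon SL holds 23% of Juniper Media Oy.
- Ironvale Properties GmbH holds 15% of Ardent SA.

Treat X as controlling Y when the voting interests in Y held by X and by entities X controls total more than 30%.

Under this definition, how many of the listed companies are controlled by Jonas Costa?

3

Jonas holds 80% of Quillon, so Jonas controls Quillon.
Quillon holds 74% of Ardent, so Jonas controls Ardent.
Jonas holds 50% of Crestway, so Jonas controls Crestway.
No other company's threshold is met.
Jonas controls 3 companies.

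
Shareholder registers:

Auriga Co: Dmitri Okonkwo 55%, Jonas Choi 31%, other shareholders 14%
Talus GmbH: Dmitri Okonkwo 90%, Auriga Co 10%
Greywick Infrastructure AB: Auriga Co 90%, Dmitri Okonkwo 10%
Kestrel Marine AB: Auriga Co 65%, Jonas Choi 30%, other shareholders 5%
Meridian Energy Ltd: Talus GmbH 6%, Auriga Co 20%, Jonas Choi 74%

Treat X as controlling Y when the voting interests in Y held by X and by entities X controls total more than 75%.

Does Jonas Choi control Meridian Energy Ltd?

No

Jonas's largest direct stake is 74% in Meridian, which does not meet the threshold, so Jonas controls no company.
In Meridian, Jonas's side holds only 74%, not > 75%.
So Jonas does not control Meridian.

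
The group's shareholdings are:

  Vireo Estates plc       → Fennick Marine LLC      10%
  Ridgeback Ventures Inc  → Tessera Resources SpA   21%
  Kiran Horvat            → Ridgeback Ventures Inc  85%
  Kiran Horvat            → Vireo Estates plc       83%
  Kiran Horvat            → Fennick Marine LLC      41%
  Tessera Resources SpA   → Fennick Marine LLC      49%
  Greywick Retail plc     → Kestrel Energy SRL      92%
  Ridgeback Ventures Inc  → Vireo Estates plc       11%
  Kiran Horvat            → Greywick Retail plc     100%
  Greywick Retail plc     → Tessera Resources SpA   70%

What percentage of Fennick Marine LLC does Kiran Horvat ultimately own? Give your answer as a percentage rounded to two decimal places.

Kiran reaches Fennick along 5 paths.
Via Vireo: 83% × 10% = 8.3%.
Via Ridgeback → Vireo: 85% × 11% × 10% = 0.935%.
Direct stake: 41% = 41%.
Via Greywick → Tessera: 100% × 70% × 49% = 34.3%.
Via Ridgeback → Tessera: 85% × 21% × 49% = 8.7465%.
Total: 8.3% + 0.935% + 41% + 34.3% + 8.7465% = 93.2815%.
Rounded: 93.28%.

93.28%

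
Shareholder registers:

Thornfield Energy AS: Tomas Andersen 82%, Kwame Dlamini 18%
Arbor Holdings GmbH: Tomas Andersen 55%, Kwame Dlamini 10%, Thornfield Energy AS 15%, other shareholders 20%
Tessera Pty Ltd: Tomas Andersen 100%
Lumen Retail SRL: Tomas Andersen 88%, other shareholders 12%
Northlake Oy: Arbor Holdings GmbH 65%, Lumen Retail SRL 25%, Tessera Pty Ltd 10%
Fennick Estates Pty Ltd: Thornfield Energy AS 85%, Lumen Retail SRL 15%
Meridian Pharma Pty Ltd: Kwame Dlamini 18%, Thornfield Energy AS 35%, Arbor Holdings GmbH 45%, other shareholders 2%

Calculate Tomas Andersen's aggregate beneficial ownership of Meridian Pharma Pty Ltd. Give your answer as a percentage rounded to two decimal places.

58.99%

Tomas reaches Meridian along 3 paths.
Via Thornfield: 82% × 35% = 28.7%.
Via Arbor: 55% × 45% = 24.75%.
Via Thornfield → Arbor: 82% × 15% × 45% = 5.535%.
Total: 28.7% + 24.75% + 5.535% = 58.985%.
Rounded: 58.99%.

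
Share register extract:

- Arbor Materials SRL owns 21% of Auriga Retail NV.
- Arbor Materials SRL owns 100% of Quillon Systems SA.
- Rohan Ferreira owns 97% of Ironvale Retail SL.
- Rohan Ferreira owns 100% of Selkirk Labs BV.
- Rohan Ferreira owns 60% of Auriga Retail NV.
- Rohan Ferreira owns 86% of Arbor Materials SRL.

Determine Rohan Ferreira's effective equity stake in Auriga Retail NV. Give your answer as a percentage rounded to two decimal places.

Rohan reaches Auriga along 2 paths.
Direct stake: 60% = 60%.
Via Arbor: 86% × 21% = 18.06%.
Total: 60% + 18.06% = 78.06%.

78.06%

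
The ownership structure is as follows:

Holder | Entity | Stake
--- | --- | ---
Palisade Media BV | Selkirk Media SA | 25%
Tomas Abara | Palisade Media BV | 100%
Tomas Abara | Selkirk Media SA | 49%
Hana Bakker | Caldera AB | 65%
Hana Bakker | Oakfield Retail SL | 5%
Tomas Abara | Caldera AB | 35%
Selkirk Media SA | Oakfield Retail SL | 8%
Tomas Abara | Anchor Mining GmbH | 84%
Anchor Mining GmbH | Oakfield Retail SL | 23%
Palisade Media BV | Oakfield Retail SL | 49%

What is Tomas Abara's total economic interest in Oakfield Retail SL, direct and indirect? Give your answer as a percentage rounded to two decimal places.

Tomas reaches Oakfield along 4 paths.
Via Palisade: 100% × 49% = 49%.
Via Anchor: 84% × 23% = 19.32%.
Via Selkirk: 49% × 8% = 3.92%.
Via Palisade → Selkirk: 100% × 25% × 8% = 2%.
Total: 49% + 19.32% + 3.92% + 2% = 74.24%.

74.24%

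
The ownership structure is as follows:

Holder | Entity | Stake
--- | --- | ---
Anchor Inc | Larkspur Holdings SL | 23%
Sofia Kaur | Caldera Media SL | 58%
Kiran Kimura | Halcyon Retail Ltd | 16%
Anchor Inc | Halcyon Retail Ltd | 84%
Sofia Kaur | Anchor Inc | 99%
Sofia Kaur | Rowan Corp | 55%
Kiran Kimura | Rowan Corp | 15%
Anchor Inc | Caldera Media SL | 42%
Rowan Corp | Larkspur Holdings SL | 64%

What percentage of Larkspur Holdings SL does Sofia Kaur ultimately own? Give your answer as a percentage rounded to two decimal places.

57.97%

Sofia reaches Larkspur along 2 paths.
Via Rowan: 55% × 64% = 35.2%.
Via Anchor: 99% × 23% = 22.77%.
Total: 35.2% + 22.77% = 57.97%.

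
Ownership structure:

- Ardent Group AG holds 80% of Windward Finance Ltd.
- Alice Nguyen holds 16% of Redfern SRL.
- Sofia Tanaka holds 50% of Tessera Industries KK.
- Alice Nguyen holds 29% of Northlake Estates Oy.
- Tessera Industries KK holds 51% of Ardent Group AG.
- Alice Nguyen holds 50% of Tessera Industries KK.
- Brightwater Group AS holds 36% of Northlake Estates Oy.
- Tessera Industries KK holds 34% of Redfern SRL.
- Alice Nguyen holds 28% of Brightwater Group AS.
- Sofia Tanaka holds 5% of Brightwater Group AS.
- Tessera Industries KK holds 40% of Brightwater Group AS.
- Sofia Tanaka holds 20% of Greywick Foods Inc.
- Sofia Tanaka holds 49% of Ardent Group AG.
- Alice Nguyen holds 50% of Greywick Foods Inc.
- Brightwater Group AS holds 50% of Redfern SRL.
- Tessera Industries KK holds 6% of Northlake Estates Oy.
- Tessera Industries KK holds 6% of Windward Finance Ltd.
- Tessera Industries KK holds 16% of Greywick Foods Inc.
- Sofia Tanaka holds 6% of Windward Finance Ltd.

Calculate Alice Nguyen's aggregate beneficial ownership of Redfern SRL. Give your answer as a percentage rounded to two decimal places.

Alice reaches Redfern along 4 paths.
Via Tessera: 50% × 34% = 17%.
Direct stake: 16% = 16%.
Via Tessera → Brightwater: 50% × 40% × 50% = 10%.
Via Brightwater: 28% × 50% = 14%.
Total: 17% + 16% + 10% + 14% = 57%.
Rounded: 57.00%.

57.00%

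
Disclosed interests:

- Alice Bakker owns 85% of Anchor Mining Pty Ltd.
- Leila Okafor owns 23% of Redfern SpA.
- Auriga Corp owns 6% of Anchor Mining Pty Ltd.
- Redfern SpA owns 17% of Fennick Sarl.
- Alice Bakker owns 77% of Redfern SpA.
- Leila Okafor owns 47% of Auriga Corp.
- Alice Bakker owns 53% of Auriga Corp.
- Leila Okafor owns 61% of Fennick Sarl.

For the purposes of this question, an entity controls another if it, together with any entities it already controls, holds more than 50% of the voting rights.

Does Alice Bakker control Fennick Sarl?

No

Alice holds 53% of Auriga, so Alice controls Auriga.
Alice holds 77% of Redfern, so Alice controls Redfern.
Alice and Auriga together hold 85% + 6% = 91% of Anchor, so Alice controls Anchor.
In Fennick, Alice's side holds only 17%, not > 50%.
So Alice does not control Fennick.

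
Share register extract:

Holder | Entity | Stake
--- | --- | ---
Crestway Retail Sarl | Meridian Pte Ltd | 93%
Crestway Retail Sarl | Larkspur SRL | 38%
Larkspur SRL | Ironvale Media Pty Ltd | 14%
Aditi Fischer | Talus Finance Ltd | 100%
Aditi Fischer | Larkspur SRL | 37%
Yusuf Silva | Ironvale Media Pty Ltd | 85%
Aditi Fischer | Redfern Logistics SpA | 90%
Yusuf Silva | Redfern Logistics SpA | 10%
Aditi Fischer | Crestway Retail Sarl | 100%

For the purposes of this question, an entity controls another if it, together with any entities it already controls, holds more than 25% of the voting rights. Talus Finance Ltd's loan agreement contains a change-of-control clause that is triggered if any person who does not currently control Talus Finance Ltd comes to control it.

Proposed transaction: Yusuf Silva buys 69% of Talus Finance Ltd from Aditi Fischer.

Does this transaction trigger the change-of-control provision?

Yes

The purchase adds only to Yusuf's holdings (Aditi's stake shrinks), so Yusuf is the only person who could newly come to control Talus.
Yusuf holds 85% of Ironvale, so Yusuf controls Ironvale.
Neither Yusuf nor any entity Yusuf controls holds any voting interest in Talus.
So before the transaction, Yusuf does not control Talus.
After the purchase, Yusuf holds 69% of Talus directly, and Aditi's stake falls to 31%.
Yusuf holds 69% of Talus, so Yusuf controls Talus.
Yusuf did not control Talus before and does after, so the clause is triggered.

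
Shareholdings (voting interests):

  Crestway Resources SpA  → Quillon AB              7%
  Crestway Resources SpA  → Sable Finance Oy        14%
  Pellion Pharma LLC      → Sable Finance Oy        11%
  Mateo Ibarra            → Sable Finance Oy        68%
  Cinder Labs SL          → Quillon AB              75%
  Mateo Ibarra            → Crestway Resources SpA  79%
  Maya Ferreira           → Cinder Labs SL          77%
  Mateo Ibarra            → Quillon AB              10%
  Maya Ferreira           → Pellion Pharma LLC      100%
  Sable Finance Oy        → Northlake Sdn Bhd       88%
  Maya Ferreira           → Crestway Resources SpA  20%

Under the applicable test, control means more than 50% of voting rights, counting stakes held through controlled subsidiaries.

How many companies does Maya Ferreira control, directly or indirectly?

Maya holds 100% of Pellion, so Maya controls Pellion.
Maya holds 77% of Cinder, so Maya controls Cinder.
Cinder holds 75% of Quillon, so Maya controls Quillon.
No other company's threshold is met.
Maya controls 3 companies.

3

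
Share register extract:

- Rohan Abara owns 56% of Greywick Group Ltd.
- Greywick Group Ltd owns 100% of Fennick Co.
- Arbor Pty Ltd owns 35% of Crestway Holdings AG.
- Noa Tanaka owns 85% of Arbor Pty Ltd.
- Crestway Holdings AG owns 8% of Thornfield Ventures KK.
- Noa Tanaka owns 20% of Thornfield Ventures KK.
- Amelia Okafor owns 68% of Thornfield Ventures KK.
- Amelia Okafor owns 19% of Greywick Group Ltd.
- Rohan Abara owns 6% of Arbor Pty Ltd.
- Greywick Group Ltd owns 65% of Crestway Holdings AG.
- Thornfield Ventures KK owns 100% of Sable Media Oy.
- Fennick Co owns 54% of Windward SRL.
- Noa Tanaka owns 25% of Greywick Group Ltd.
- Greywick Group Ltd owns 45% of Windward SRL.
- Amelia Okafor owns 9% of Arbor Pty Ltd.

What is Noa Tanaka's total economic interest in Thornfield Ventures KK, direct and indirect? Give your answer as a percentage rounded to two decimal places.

Noa reaches Thornfield along 3 paths.
Direct stake: 20% = 20%.
Via Greywick → Crestway: 25% × 65% × 8% = 1.3%.
Via Arbor → Crestway: 85% × 35% × 8% = 2.38%.
Total: 20% + 1.3% + 2.38% = 23.68%.

23.68%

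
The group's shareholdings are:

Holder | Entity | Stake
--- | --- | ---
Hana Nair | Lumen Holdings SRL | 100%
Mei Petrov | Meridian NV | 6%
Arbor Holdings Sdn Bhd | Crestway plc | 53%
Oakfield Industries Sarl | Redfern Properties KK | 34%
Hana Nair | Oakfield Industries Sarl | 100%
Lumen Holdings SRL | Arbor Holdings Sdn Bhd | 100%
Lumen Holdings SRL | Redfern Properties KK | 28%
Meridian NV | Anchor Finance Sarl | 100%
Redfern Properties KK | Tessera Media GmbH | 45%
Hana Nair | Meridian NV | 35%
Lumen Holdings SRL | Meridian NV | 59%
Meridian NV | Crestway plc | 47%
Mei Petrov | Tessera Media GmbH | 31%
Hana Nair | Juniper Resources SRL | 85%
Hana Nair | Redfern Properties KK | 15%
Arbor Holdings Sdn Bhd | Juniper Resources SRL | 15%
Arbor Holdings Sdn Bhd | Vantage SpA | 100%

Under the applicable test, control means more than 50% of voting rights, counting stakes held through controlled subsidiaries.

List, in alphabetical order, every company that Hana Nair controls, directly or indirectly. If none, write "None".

Anchor Finance Sarl, Arbor Holdings Sdn Bhd, Crestway plc, Juniper Resources SRL, Lumen Holdings SRL, Meridian NV, Oakfield Industries Sarl, Redfern Properties KK, Vantage SpA

Hana holds 100% of Oakfield, so Hana controls Oakfield.
Hana holds 100% of Lumen, so Hana controls Lumen.
Oakfield and Hana and Lumen together hold 34% + 15% + 28% = 77% of Redfern, so Hana controls Redfern.
Hana and Lumen together hold 35% + 59% = 94% of Meridian, so Hana controls Meridian.
Lumen holds 100% of Arbor, so Hana controls Arbor.
Meridian and Arbor together hold 47% + 53% = 100% of Crestway, so Hana controls Crestway.
Arbor and Hana together hold 15% + 85% = 100% of Juniper, so Hana controls Juniper.
Arbor holds 100% of Vantage, so Hana controls Vantage.
Meridian holds 100% of Anchor, so Hana controls Anchor.
No other company's threshold is met.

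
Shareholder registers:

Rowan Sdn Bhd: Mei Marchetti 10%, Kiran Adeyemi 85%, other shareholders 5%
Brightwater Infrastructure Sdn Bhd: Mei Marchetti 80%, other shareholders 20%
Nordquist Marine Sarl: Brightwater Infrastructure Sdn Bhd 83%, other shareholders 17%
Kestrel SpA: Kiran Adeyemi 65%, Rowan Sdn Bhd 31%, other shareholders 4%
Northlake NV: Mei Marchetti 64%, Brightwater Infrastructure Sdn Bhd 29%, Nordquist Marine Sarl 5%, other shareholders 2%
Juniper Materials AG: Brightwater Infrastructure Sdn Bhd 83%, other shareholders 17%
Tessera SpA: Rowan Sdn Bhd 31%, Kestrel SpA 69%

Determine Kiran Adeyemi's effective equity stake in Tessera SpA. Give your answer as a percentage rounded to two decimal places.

Kiran reaches Tessera along 3 paths.
Via Rowan: 85% × 31% = 26.35%.
Via Kestrel: 65% × 69% = 44.85%.
Via Rowan → Kestrel: 85% × 31% × 69% = 18.1815%.
Total: 26.35% + 44.85% + 18.1815% = 89.3815%.
Rounded: 89.38%.

89.38%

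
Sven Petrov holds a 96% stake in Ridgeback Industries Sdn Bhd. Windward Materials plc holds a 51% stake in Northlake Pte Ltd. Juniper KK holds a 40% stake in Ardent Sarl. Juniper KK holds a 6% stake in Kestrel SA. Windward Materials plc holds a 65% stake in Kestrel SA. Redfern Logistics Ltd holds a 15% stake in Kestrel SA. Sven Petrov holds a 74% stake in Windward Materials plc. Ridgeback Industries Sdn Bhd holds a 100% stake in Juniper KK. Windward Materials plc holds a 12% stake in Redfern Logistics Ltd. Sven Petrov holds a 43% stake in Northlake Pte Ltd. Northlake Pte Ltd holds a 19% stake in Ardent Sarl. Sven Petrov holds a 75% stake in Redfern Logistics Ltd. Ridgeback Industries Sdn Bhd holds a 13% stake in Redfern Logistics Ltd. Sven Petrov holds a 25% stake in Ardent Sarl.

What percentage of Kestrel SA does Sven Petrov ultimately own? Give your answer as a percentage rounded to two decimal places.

Sven reaches Kestrel along 5 paths.
Via Windward: 74% × 65% = 48.1%.
Via Ridgeback → Juniper: 96% × 100% × 6% = 5.76%.
Via Ridgeback → Redfern: 96% × 13% × 15% = 1.872%.
Via Windward → Redfern: 74% × 12% × 15% = 1.332%.
Via Redfern: 75% × 15% = 11.25%.
Total: 48.1% + 5.76% + 1.872% + 1.332% + 11.25% = 68.314%.
Rounded: 68.31%.

68.31%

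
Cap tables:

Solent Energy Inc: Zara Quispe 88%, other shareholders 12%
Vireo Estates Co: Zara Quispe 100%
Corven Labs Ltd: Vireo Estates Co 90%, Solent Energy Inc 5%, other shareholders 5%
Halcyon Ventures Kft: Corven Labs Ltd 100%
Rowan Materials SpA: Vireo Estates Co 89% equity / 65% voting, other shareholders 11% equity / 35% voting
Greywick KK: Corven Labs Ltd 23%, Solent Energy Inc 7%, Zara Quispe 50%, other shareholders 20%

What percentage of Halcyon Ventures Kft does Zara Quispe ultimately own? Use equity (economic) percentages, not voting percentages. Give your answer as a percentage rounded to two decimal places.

94.40%

Zara reaches Halcyon along 2 paths.
Via Vireo → Corven: 100% × 90% × 100% = 90%.
Via Solent → Corven: 88% × 5% × 100% = 4.4%.
Total: 90% + 4.4% = 94.4%.
Rounded: 94.40%.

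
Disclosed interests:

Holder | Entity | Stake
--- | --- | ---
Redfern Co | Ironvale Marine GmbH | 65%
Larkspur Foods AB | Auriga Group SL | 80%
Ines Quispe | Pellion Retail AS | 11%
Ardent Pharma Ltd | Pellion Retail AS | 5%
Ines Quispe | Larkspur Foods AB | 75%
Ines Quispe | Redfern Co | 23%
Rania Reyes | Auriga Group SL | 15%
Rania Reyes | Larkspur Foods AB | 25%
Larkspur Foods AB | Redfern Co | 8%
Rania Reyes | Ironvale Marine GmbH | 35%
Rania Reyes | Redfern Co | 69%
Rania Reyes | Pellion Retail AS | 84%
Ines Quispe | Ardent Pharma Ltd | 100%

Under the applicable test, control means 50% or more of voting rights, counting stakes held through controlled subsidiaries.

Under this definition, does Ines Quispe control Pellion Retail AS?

No

Ines holds 75% of Larkspur, so Ines controls Larkspur.
Ines holds 100% of Ardent, so Ines controls Ardent.
Larkspur holds 80% of Auriga, so Ines controls Auriga.
In Pellion, Ines's side holds only 5% + 11% = 16%, not ≥ 50%.
So Ines does not control Pellion.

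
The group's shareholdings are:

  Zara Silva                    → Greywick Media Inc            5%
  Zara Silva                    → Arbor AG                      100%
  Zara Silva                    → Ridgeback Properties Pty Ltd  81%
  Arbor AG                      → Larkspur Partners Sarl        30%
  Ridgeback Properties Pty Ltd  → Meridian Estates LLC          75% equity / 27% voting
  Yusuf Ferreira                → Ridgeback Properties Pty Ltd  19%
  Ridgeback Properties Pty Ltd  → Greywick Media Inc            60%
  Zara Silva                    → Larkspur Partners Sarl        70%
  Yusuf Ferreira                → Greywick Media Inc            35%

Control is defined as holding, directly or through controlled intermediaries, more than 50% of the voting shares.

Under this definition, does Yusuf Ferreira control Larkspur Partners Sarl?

No

Yusuf's largest direct stake is 35% in Greywick, which does not meet the threshold, so Yusuf controls no company.
Neither Yusuf nor any entity Yusuf controls holds any voting interest in Larkspur.
So Yusuf does not control Larkspur.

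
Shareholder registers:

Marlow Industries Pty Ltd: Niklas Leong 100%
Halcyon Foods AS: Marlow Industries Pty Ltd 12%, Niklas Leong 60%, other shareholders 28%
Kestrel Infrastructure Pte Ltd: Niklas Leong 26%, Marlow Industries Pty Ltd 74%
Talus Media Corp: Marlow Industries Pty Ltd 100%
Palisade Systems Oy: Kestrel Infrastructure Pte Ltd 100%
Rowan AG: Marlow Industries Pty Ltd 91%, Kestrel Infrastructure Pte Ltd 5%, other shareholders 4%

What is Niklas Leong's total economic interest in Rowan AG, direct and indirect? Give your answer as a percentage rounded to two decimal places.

96.00%

Niklas reaches Rowan along 3 paths.
Via Marlow: 100% × 91% = 91%.
Via Kestrel: 26% × 5% = 1.3%.
Via Marlow → Kestrel: 100% × 74% × 5% = 3.7%.
Total: 91% + 1.3% + 3.7% = 96%.
Rounded: 96.00%.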